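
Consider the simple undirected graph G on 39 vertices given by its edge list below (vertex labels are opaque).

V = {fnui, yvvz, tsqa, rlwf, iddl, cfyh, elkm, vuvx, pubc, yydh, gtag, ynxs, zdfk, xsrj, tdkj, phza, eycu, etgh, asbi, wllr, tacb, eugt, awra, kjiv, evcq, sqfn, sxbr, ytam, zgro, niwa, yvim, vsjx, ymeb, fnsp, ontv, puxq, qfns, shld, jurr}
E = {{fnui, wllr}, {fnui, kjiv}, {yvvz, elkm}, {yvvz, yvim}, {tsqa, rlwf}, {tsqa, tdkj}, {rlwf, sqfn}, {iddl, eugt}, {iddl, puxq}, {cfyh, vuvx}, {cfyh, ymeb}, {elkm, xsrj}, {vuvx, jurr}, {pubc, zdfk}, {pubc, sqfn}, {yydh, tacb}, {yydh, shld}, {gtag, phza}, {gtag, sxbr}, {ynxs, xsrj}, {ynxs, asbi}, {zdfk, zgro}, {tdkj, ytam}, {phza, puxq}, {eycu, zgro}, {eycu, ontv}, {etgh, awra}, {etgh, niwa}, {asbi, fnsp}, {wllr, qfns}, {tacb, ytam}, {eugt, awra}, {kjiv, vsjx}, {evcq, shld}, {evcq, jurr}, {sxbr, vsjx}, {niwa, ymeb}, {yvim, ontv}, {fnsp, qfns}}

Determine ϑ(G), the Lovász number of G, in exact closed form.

39*cos(pi/39)/(cos(pi/39) + 1)

Vertex vuvx has 2 neighbors: cfyh, jurr.
Vertex kjiv has 2 neighbors: fnui, vsjx.
Vertex fnui has 2 neighbors: wllr, kjiv.
deg(tdkj) = 2; N(tdkj) = {tsqa, ytam}.
G on 39 vertices is 2-regular; a single 39-cycle (edge-transitive).
spec(A) ≈ [2.0, 1.9741, 1.89707, 1.77091, 1.59889, 1.38545, 1.13613, 0.85739, 0.55643, 0.24107, -0.08053, -0.40005, -0.70921, -1.0, -1.26489, -1.49702, -1.69038, -1.83996, -1.94188, -1.99351] (distinct, 5 d.p.).
Lovász (edge-transitive): ϑ = −39·(-2*cos(pi/39))/((2)−(-2*cos(pi/39))) = 39*cos(pi/39)/(cos(pi/39) + 1).
= 19.46833… (decimal).
19 ≤ 39*cos(pi/39)/(cos(pi/39) + 1) ≤ 20: both strict.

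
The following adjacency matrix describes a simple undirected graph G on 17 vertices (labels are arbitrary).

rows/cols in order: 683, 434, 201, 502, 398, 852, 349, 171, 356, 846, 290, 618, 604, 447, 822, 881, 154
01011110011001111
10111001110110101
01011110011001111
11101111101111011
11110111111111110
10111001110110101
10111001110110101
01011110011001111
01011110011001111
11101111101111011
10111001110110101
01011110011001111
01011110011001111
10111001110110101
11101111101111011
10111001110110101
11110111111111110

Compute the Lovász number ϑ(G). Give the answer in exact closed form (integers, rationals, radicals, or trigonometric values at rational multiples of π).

6

Vertex 683 has 11 neighbors: 434, 502, 398, 852, 349, 846, 290, 447, 822, 881, 154.
deg(447) = 11; N(447) = {683, 201, 502, 398, 171, 356, 846, 618, 604, 822, 154}.
Vertex 822 has 14 neighbors: 683, 434, 201, 398, 852, 349, 171, 356, 290, 618, 604, 447, 881, 154.
N(881) = {683, 201, 502, 398, 171, 356, 846, 618, 604, 822, 154}, |N(881)| = 11.
K_{6,6,3,2} (perfect); ϑ(G) = α(G) = max{6,6,3,2} = 6.
ϑ(G) ≈ 6.000000000.
Sandwich: α(G)=6 ≤ ϑ(G)=6 ≤ χ(Ḡ)=6 (collapsed).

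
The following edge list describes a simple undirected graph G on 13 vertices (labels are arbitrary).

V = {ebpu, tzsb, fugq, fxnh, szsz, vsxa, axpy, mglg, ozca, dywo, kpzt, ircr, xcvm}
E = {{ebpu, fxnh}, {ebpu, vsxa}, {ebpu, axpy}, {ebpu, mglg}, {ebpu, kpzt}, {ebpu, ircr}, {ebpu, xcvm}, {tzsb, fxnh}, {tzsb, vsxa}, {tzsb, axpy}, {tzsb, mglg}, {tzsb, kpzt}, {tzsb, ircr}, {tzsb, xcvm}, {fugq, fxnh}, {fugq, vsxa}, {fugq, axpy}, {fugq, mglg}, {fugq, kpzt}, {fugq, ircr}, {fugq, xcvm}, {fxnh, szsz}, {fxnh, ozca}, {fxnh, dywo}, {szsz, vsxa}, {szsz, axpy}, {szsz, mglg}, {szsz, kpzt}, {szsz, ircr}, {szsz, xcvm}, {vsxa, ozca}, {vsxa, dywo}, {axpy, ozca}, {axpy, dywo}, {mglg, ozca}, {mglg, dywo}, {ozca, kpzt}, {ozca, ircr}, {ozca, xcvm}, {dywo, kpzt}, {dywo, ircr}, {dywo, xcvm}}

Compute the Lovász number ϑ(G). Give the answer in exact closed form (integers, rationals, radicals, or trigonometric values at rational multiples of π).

7

N(mglg) = {ebpu, tzsb, fugq, szsz, ozca, dywo}, |N(mglg)| = 6.
deg(dywo) = 7; N(dywo) = {fxnh, vsxa, axpy, mglg, kpzt, ircr, xcvm}.
Vertex ebpu has 7 neighbors: fxnh, vsxa, axpy, mglg, kpzt, ircr, xcvm.
deg(fxnh) = 6; N(fxnh) = {ebpu, tzsb, fugq, szsz, ozca, dywo}.
G = K_{7,6}: α = 7 = χ(Ḡ), so ϑ = 7.
= 7.000000… (decimal).
α=7, χ(Ḡ)=7; ϑ=7 lies between (collapsed).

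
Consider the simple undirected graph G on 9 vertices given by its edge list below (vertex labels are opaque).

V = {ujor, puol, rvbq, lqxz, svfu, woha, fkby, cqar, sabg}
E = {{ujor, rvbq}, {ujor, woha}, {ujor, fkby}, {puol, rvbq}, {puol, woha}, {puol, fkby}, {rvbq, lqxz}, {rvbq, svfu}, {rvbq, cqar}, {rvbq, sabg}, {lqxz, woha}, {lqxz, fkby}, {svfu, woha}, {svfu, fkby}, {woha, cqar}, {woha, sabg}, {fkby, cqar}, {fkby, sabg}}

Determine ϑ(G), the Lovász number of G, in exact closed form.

6

Vertex lqxz has 3 neighbors: rvbq, woha, fkby.
N(woha) = {ujor, puol, lqxz, svfu, cqar, sabg}, |N(woha)| = 6.
Vertex svfu has 3 neighbors: rvbq, woha, fkby.
deg(rvbq) = 6; N(rvbq) = {ujor, puol, lqxz, svfu, cqar, sabg}.
Complete 2-partite, parts [6, 3]: perfect, ϑ = α = 6.
≈ 6.00000 (to 5 d.p.).
Check 6 ≤ 6 ≤ 6: collapsed.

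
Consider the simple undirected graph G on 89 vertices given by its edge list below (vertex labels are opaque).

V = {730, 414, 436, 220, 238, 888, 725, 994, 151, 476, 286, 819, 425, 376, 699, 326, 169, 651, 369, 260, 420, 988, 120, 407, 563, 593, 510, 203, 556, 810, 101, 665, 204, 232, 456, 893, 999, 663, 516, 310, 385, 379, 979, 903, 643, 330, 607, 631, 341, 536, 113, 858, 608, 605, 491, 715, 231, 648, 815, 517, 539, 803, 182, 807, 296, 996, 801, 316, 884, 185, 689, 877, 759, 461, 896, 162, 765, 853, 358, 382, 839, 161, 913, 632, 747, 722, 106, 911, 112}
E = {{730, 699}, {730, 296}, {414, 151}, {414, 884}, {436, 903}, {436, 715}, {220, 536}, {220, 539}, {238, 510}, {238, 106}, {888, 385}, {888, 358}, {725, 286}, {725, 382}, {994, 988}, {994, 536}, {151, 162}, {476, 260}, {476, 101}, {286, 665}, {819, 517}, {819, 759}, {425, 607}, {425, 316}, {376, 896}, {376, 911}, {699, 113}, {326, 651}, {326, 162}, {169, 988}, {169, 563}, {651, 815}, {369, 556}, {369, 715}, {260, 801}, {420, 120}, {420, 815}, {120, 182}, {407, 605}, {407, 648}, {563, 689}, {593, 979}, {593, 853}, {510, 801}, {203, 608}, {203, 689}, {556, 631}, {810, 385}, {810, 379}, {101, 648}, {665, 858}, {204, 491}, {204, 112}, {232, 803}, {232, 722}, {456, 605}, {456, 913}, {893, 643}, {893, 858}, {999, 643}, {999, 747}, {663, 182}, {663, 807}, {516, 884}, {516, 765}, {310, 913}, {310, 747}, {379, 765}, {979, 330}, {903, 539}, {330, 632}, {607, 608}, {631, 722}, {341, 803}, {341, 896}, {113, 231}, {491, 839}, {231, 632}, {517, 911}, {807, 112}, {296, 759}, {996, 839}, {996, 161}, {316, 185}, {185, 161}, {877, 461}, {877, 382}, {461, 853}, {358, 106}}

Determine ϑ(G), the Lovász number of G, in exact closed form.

89*cos(pi/89)/(cos(pi/89) + 1)

N(994) = {988, 536}, |N(994)| = 2.
N(858) = {665, 893}, |N(858)| = 2.
Vertex 326 has 2 neighbors: 651, 162.
N(120) = {420, 182}, |N(120)| = 2.
Regular of degree 2 on 89 vertices: the odd cycle C_{89}.
spec(A) ≈ [2.0, 1.995, 1.9801, 1.9553, 1.9208, 1.8767, 1.8232, 1.7607, 1.6894, 1.6097, 1.522, 1.4266, 1.3242, 1.2152, 1.1001, 0.9796, 0.8541, 0.7244, 0.5911, 0.4549, 0.3164, 0.1763, 0.0353, -0.1058, -0.2465, -0.3859, -0.5233, -0.6582, -0.7898, -0.9174, -1.0405, -1.1584, -1.2705, -1.3763, -1.4752, -1.5668, -1.6506, -1.7261, -1.7931, -1.8511, -1.8999, -1.9393, -1.9689, -1.9888, -1.9988] (distinct, 4 d.p.).
−89·(-2*cos(pi/89)) / ((2)−(-2*cos(pi/89))) = 89*cos(pi/89)/(cos(pi/89) + 1) = ϑ(G).
Numerically 44.48614.
44 ≤ 89*cos(pi/89)/(cos(pi/89) + 1) ≤ 45: both strict.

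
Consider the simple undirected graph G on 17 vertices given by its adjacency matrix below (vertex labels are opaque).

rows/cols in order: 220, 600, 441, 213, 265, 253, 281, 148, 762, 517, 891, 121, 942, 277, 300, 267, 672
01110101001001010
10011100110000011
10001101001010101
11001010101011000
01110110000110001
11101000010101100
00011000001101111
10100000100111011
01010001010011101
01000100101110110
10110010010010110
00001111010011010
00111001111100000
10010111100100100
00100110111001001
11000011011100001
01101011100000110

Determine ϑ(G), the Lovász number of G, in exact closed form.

N(121) = {265, 253, 281, 148, 517, 942, 277, 267}, |N(121)| = 8.
deg(517) = 8; N(517) = {600, 253, 762, 891, 121, 942, 300, 267}.
Vertex 891 has 8 neighbors: 220, 441, 213, 281, 517, 942, 300, 267.
deg(277) = 8; N(277) = {220, 213, 253, 281, 148, 762, 121, 300}.
8-regular, N=17; strongly regular (17,8,3,4).
A has 3 distinct eigenvalues ≈ [8.0, 1.562, -2.562].
Lovász (edge-transitive): ϑ = −17·(-sqrt(17)/2 - 1/2)/((8)−(-sqrt(17)/2 - 1/2)) = sqrt(17).
≈ 4.1231 (to 4 d.p.).

sqrt(17)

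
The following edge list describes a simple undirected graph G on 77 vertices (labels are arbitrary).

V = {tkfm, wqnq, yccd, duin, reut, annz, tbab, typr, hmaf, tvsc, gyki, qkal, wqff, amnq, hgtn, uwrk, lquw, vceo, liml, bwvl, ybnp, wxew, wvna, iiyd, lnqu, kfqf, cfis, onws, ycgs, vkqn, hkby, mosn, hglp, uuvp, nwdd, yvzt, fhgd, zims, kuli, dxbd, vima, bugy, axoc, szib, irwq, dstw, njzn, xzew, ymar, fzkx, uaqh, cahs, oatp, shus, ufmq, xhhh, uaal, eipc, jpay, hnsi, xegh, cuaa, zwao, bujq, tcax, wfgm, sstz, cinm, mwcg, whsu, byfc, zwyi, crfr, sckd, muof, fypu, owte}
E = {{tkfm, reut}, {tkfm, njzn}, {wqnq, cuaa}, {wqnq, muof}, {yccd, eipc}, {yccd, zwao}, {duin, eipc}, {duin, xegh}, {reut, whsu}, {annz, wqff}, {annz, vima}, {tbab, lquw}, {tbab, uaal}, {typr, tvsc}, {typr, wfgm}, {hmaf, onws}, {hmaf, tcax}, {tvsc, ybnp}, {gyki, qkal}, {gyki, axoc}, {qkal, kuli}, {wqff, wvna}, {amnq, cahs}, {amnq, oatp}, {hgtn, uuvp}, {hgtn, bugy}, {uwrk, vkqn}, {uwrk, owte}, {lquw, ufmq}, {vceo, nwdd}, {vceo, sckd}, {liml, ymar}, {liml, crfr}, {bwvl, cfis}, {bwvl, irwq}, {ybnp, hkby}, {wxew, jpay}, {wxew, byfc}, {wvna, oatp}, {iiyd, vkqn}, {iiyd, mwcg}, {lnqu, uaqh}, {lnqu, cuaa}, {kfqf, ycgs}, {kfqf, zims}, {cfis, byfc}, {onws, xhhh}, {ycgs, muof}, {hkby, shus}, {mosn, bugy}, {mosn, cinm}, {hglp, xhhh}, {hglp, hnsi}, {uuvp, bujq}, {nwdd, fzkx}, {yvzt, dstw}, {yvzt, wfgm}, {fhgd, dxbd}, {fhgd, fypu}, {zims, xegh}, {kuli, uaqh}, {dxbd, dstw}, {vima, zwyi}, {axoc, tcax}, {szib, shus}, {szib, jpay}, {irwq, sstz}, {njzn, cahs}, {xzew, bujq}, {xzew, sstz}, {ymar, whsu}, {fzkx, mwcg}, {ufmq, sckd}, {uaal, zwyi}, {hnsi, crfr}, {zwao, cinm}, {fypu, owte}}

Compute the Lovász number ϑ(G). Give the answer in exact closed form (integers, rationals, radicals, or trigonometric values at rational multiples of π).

Vertex vima has 2 neighbors: annz, zwyi.
Vertex cahs has 2 neighbors: amnq, njzn.
Vertex tcax has 2 neighbors: hmaf, axoc.
N(hkby) = {ybnp, shus}, |N(hkby)| = 2.
Regular of degree 2 on 77 vertices: this is C_{77}, the 77-cycle.
spec(A) ≈ [2.0, 1.99335, 1.97342, 1.94037, 1.89441, 1.83583, 1.76504, 1.68251, 1.58877, 1.48447, 1.37028, 1.24698, 1.11538, 0.97635, 0.83083, 0.67978, 0.5242, 0.36514, 0.20365, 0.0408, -0.12232, -0.28463, -0.44504, -0.60249, -0.75593, -0.90434, -1.04674, -1.18216, -1.30972, -1.42856, -1.5379, -1.637, -1.72521, -1.80194, -1.86667, -1.91899, -1.95853, -1.98504, -1.99834] (distinct, 5 d.p.).
Lovász (edge-transitive): ϑ = −77·(-2*cos(pi/77))/((2)−(-2*cos(pi/77))) = 77*cos(pi/77)/(cos(pi/77) + 1).
= 38.4839735… (decimal).
Sandwich: α(G)=38 ≤ ϑ(G)=77*cos(pi/77)/(cos(pi/77) + 1) ≤ χ(Ḡ)=39 (both strict).

77*cos(pi/77)/(cos(pi/77) + 1)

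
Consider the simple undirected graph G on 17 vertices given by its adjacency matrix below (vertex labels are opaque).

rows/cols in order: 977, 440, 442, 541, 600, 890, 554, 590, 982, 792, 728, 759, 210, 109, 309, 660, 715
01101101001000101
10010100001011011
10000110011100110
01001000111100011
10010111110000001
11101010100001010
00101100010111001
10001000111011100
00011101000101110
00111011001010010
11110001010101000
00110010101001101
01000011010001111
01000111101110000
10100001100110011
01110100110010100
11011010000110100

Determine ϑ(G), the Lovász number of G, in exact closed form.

sqrt(17)

Vertex 715 has 8 neighbors: 977, 440, 541, 600, 554, 759, 210, 309.
deg(541) = 8; N(541) = {440, 600, 982, 792, 728, 759, 660, 715}.
Vertex 590 has 8 neighbors: 977, 600, 982, 792, 728, 210, 109, 309.
Vertex 977 has 8 neighbors: 440, 442, 600, 890, 590, 728, 309, 715.
17-vertex 8-regular graph: Paley(17): SR with (k,λ,μ)=(8,3,4).
Distinct eigenvalues (to 4 d.p.): [8.0, 1.5616, -2.5616].
λ_max=8, λ_min=-sqrt(17)/2 - 1/2; ϑ = −17·λ_min/(λ_max−λ_min) = sqrt(17).
ϑ(G) ≈ 4.1231056.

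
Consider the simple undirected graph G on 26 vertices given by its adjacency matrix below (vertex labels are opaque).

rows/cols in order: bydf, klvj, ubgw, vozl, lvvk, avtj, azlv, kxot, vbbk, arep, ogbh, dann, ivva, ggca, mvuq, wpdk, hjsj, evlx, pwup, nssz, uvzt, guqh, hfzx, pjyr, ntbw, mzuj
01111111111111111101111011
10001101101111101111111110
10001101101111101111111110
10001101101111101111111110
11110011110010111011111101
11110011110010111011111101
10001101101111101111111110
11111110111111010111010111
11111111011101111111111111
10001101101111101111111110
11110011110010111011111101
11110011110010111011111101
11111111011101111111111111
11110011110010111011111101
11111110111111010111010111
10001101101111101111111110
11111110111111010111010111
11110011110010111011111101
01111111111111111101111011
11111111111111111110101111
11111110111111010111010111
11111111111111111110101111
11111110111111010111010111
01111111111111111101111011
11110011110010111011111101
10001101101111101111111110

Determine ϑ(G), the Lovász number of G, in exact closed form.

Vertex pjyr has 23 neighbors: klvj, ubgw, vozl, lvvk, avtj, azlv, kxot, vbbk, arep, ogbh, dann, ivva, ggca, mvuq, wpdk, hjsj, evlx, nssz, uvzt, guqh, hfzx, ntbw, mzuj.
deg(ggca) = 19; N(ggca) = {bydf, klvj, ubgw, vozl, azlv, kxot, vbbk, arep, ivva, mvuq, wpdk, hjsj, pwup, nssz, uvzt, guqh, hfzx, pjyr, mzuj}.
Vertex evlx has 19 neighbors: bydf, klvj, ubgw, vozl, azlv, kxot, vbbk, arep, ivva, mvuq, wpdk, hjsj, pwup, nssz, uvzt, guqh, hfzx, pjyr, mzuj.
N(hfzx) = {bydf, klvj, ubgw, vozl, lvvk, avtj, azlv, vbbk, arep, ogbh, dann, ivva, ggca, wpdk, evlx, pwup, nssz, guqh, pjyr, ntbw, mzuj}, |N(hfzx)| = 21.
G = K_{7,7,5,3,2,2}: α = 7 = χ(Ḡ), so ϑ = 7.
= 7.00000… (decimal).
Sandwich: α(G)=7 ≤ ϑ(G)=7 ≤ χ(Ḡ)=7 (collapsed).

7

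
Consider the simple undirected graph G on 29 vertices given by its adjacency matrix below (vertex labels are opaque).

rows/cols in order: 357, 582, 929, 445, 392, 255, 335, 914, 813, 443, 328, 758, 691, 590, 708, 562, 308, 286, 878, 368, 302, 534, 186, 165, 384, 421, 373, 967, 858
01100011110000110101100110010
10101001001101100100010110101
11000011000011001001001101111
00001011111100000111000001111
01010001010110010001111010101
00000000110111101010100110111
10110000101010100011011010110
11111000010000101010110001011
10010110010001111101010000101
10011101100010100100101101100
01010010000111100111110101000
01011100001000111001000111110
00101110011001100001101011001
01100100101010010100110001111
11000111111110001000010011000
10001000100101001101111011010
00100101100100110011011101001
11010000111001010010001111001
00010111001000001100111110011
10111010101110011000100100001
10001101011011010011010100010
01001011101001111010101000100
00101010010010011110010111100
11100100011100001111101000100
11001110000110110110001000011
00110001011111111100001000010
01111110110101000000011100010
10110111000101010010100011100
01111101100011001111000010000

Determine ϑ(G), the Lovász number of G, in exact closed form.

sqrt(29)

N(878) = {445, 255, 335, 914, 328, 308, 286, 302, 534, 186, 165, 384, 967, 858}, |N(878)| = 14.
N(373) = {582, 929, 445, 392, 255, 335, 813, 443, 758, 590, 534, 186, 165, 967}, |N(373)| = 14.
Vertex 308 has 14 neighbors: 929, 255, 914, 813, 758, 708, 562, 878, 368, 534, 186, 165, 421, 858.
N(328) = {582, 445, 335, 758, 691, 590, 708, 286, 878, 368, 302, 534, 165, 421}, |N(328)| = 14.
Every vertex has degree 14 (N=29); SR(29,14,6,7) — a Paley graph.
spec(A) ≈ [14.0, 2.1926, -3.1926] (distinct, 4 d.p.).
λ_max=14, λ_min=-sqrt(29)/2 - 1/2; ϑ = −29·λ_min/(λ_max−λ_min) = sqrt(29).
Numerically 5.38516.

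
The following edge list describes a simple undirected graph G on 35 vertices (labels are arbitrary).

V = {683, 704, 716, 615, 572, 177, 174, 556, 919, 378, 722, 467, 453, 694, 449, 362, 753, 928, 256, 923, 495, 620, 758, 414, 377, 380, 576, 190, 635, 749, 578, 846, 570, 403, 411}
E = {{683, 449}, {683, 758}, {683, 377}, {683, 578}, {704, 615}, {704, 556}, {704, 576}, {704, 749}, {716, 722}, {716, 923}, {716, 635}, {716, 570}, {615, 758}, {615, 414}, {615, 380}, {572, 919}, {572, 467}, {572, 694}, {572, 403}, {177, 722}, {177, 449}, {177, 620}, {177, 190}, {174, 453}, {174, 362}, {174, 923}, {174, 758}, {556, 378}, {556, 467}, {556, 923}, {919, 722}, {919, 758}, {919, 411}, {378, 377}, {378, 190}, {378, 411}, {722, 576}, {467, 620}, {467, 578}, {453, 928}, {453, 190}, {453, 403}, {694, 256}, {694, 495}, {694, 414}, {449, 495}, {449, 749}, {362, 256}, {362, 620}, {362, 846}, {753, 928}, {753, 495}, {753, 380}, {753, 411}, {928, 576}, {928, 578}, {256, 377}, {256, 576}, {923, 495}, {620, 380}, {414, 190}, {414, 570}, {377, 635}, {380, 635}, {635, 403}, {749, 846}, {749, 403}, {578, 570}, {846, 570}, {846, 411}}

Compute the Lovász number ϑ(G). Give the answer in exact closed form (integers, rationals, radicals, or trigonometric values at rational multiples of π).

15

N(716) = {722, 923, 635, 570}, |N(716)| = 4.
N(495) = {694, 449, 753, 923}, |N(495)| = 4.
N(683) = {449, 758, 377, 578}, |N(683)| = 4.
deg(377) = 4; N(377) = {683, 378, 256, 635}.
35-vertex 4-regular graph: Kneser-type, 3-subsets of [7].
Distinct eigenvalues (to 5 d.p.): [4.0, 2.0, -1.0, -3.0].
Lovász (edge-transitive): ϑ = −35·(-3)/((4)−(-3)) = 15.
ϑ(G) ≈ 15.0000.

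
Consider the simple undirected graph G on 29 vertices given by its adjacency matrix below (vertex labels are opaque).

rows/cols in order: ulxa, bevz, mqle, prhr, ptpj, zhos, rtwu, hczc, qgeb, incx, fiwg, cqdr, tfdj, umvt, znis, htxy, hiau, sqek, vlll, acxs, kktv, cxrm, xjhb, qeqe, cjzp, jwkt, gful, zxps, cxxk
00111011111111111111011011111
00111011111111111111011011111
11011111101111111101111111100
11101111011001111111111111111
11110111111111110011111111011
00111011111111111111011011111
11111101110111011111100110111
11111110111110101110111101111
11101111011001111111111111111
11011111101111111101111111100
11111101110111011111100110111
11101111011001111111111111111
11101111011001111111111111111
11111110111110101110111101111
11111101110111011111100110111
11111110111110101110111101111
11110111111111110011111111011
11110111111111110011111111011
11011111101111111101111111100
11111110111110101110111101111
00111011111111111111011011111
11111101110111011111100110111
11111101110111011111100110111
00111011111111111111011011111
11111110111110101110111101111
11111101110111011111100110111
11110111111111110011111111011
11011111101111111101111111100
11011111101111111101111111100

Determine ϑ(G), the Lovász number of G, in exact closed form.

deg(qeqe) = 24; N(qeqe) = {mqle, prhr, ptpj, rtwu, hczc, qgeb, incx, fiwg, cqdr, tfdj, umvt, znis, htxy, hiau, sqek, vlll, acxs, cxrm, xjhb, cjzp, jwkt, gful, zxps, cxxk}.
Vertex jwkt has 23 neighbors: ulxa, bevz, mqle, prhr, ptpj, zhos, hczc, qgeb, incx, cqdr, tfdj, umvt, htxy, hiau, sqek, vlll, acxs, kktv, qeqe, cjzp, gful, zxps, cxxk.
N(mqle) = {ulxa, bevz, prhr, ptpj, zhos, rtwu, hczc, qgeb, fiwg, cqdr, tfdj, umvt, znis, htxy, hiau, sqek, acxs, kktv, cxrm, xjhb, qeqe, cjzp, jwkt, gful}, |N(mqle)| = 24.
Vertex sqek has 25 neighbors: ulxa, bevz, mqle, prhr, zhos, rtwu, hczc, qgeb, incx, fiwg, cqdr, tfdj, umvt, znis, htxy, vlll, acxs, kktv, cxrm, xjhb, qeqe, cjzp, jwkt, zxps, cxxk.
K_{6,5,5,5,4,4} (perfect); ϑ(G) = α(G) = max{6,5,5,5,4,4} = 6.
Numerically 6.00000.
Check 6 ≤ 6 ≤ 6: collapsed.

6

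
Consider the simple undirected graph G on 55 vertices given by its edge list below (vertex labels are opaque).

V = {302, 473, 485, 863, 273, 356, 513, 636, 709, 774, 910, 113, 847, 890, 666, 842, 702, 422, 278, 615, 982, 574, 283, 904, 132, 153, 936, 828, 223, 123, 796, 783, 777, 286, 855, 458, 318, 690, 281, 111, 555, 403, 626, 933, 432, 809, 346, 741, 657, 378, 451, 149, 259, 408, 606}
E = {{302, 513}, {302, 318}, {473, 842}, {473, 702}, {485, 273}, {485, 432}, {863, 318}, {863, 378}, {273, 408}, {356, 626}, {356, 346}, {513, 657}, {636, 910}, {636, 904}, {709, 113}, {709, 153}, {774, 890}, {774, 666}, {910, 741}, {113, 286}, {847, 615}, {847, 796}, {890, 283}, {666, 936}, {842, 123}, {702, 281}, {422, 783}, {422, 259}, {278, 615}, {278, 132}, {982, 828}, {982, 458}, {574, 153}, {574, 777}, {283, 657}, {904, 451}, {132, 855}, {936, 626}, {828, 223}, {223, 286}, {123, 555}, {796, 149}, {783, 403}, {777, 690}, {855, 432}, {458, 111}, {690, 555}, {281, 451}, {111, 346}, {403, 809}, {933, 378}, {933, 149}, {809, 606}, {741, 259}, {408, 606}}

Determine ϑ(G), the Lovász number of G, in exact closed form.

Vertex 302 has 2 neighbors: 513, 318.
Vertex 702 has 2 neighbors: 473, 281.
N(555) = {123, 690}, |N(555)| = 2.
deg(606) = 2; N(606) = {809, 408}.
Every vertex has degree 2 (N=55); this is C_{55}, the 55-cycle.
spec(A) ≈ [2.0, 1.98696, 1.94802, 1.88369, 1.7948, 1.68251, 1.54828, 1.39388, 1.2213, 1.03279, 0.83083, 0.61803, 0.39718, 0.17115, -0.05711, -0.28463, -0.50844, -0.72562, -0.93333, -1.12889, -1.30972, -1.47348, -1.61803, -1.74149, -1.84225, -1.91899, -1.97071, -1.99674] (distinct, 5 d.p.).
With N=55: ϑ(G) = 55·(-(-1)*2*cos(pi/55))/(2−(-2*cos(pi/55))) = 55*cos(pi/55)/(cos(pi/55) + 1).
Numerically 27.4776.
27 ≤ 55*cos(pi/55)/(cos(pi/55) + 1) ≤ 28: both strict.

55*cos(pi/55)/(cos(pi/55) + 1)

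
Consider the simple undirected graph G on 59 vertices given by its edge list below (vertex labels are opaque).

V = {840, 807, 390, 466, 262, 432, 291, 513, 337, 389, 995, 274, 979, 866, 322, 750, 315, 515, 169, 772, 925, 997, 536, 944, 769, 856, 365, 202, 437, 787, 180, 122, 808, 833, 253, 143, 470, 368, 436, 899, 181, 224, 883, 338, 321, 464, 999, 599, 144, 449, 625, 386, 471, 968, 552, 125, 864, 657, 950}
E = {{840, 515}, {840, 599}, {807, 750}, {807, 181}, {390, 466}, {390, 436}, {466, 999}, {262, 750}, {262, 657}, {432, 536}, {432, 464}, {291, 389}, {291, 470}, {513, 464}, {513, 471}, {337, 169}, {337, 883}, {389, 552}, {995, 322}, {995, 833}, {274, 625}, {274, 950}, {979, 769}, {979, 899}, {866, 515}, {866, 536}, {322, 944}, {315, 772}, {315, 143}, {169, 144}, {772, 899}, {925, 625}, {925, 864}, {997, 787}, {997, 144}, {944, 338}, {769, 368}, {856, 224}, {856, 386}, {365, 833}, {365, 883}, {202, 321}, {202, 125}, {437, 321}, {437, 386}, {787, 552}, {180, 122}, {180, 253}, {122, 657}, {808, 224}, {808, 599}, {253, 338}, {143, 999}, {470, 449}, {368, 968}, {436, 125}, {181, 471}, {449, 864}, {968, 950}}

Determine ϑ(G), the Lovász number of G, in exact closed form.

59*cos(pi/59)/(cos(pi/59) + 1)

N(338) = {944, 253}, |N(338)| = 2.
Vertex 513 has 2 neighbors: 464, 471.
deg(999) = 2; N(999) = {466, 143}.
deg(807) = 2; N(807) = {750, 181}.
G on 59 vertices is 2-regular; connected 2-regular on 59 ⇒ C_{59}.
spec(A) ≈ [2.0, 1.98867, 1.954807, 1.898795, 1.82127, 1.723108, 1.605423, 1.469548, 1.317023, 1.149575, 0.969102, 0.777648, 0.577384, 0.370577, 0.159572, -0.053241, -0.265451, -0.474653, -0.678478, -0.874615, -1.060842, -1.235049, -1.395263, -1.539668, -1.666628, -1.774704, -1.862672, -1.929536, -1.974537, -1.997165] (distinct, 6 d.p.).
λ_max=2, λ_min=-2*cos(pi/59); ϑ = −59·λ_min/(λ_max−λ_min) = 59*cos(pi/59)/(cos(pi/59) + 1).
ϑ(G) ≈ 29.4791.
29 ≤ 59*cos(pi/59)/(cos(pi/59) + 1) ≤ 30: both strict.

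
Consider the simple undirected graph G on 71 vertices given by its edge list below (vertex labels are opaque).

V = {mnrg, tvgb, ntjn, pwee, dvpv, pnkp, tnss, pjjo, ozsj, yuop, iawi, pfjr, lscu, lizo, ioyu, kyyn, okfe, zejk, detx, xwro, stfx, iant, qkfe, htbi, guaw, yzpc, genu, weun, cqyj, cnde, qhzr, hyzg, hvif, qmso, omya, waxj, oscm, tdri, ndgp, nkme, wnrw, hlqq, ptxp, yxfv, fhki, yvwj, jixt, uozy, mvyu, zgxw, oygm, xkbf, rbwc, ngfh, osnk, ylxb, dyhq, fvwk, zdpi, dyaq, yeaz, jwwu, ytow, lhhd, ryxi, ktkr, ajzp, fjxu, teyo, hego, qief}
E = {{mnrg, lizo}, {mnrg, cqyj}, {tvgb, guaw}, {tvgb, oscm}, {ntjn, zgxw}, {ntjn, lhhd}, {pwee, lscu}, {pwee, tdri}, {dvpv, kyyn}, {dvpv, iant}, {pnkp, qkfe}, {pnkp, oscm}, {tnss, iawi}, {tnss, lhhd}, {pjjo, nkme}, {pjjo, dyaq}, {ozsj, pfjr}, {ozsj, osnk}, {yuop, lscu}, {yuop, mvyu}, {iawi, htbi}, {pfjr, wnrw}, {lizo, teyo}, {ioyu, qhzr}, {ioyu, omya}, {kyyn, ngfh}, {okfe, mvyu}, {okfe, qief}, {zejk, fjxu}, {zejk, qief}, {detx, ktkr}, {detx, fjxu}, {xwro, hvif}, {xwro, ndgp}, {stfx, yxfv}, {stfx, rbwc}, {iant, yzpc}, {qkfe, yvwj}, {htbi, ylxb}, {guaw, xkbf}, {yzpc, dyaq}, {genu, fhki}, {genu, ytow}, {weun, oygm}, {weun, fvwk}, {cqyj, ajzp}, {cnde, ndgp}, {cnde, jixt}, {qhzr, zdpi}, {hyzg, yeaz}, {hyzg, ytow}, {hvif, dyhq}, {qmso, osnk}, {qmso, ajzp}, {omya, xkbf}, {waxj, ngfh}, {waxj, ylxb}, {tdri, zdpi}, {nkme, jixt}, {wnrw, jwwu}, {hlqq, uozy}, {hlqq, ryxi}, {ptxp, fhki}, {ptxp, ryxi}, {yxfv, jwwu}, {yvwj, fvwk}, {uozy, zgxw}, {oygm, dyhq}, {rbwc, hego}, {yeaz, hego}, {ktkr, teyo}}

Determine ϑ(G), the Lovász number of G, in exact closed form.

71*cos(pi/71)/(cos(pi/71) + 1)

deg(hlqq) = 2; N(hlqq) = {uozy, ryxi}.
N(tnss) = {iawi, lhhd}, |N(tnss)| = 2.
N(qmso) = {osnk, ajzp}, |N(qmso)| = 2.
deg(iant) = 2; N(iant) = {dvpv, yzpc}.
2-regular, N=71; a single 71-cycle (edge-transitive).
The 36 distinct eigenvalues: [2.0, 1.992, 1.969, 1.93, 1.876, 1.807, 1.725, 1.628, 1.519, 1.398, 1.267, 1.125, 0.974, 0.816, 0.652, 0.482, 0.308, 0.133, -0.044, -0.221, -0.396, -0.567, -0.735, -0.896, -1.051, -1.197, -1.334, -1.46, -1.575, -1.678, -1.768, -1.843, -1.905, -1.951, -1.982, -1.998].
With N=71: ϑ(G) = 71·(-(-1)*2*cos(pi/71))/(2−(-2*cos(pi/71))) = 71*cos(pi/71)/(cos(pi/71) + 1).
= 35.4826… (decimal).
35 ≤ 71*cos(pi/71)/(cos(pi/71) + 1) ≤ 36: both strict.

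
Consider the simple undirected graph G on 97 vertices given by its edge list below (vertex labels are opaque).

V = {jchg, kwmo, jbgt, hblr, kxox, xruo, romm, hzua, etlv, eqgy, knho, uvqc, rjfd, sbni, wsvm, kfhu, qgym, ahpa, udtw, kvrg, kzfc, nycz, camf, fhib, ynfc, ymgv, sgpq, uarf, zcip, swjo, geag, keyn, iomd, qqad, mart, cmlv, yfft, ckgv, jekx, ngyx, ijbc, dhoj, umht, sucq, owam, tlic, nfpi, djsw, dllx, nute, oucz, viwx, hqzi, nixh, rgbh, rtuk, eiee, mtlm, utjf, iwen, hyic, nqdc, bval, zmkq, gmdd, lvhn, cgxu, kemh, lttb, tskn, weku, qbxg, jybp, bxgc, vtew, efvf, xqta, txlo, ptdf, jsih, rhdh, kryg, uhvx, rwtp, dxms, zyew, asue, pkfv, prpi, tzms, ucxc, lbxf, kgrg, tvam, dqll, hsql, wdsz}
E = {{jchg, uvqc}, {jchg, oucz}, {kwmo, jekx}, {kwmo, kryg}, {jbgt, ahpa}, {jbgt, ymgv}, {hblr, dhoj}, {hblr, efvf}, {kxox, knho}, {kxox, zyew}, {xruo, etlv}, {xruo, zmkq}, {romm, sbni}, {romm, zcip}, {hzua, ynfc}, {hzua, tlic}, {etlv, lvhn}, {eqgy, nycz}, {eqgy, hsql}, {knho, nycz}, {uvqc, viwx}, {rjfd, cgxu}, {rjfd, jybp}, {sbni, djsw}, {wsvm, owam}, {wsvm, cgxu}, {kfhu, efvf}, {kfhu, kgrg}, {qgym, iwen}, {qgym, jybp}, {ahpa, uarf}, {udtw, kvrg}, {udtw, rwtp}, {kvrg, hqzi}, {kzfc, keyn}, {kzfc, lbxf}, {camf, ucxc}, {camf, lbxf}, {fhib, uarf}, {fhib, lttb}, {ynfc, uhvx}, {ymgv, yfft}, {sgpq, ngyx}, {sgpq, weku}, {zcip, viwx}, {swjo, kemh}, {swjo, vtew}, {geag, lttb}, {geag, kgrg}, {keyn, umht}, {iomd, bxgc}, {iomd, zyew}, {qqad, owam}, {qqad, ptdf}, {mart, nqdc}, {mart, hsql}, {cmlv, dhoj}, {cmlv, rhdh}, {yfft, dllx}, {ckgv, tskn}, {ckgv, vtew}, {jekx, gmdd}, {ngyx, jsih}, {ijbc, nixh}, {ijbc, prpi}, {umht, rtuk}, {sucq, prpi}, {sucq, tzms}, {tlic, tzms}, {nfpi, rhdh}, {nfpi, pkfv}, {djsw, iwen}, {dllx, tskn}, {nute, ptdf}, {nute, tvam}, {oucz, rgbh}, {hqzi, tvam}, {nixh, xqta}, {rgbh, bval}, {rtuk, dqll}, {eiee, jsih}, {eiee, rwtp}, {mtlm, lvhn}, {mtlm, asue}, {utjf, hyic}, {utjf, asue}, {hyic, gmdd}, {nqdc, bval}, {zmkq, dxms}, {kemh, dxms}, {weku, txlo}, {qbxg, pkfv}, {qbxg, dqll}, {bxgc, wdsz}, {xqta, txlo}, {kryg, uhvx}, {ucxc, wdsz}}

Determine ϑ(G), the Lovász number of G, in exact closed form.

97*cos(pi/97)/(cos(pi/97) + 1)

Vertex tlic has 2 neighbors: hzua, tzms.
Vertex dxms has 2 neighbors: zmkq, kemh.
N(ucxc) = {camf, wdsz}, |N(ucxc)| = 2.
deg(rgbh) = 2; N(rgbh) = {oucz, bval}.
deg(v) = 2 for all v (|V|=97); this is C_{97}, the 97-cycle.
Distinct eigenvalues (to 5 d.p.): [2.0, 1.99581, 1.98324, 1.96236, 1.93324, 1.89602, 1.85084, 1.7979, 1.73742, 1.66966, 1.59489, 1.51343, 1.42562, 1.33183, 1.23246, 1.12791, 1.01864, 0.90509, 0.78775, 0.6671, 0.54366, 0.41794, 0.29046, 0.16176, 0.03239, -0.09712, -0.22623, -0.35438, -0.48105, -0.6057, -0.72781, -0.84687, -0.96237, -1.07384, -1.1808, -1.28282, -1.37945, -1.47029, -1.55497, -1.63313, -1.70443, -1.76859, -1.82533, -1.87441, -1.91563, -1.94882, -1.97383, -1.99057, -1.99895].
Lovász: ϑ = −97(-2*cos(pi/97))/(2+-(-1)*2*cos(pi/97)) = 97*cos(pi/97)/(cos(pi/97) + 1).
Numerically 48.487279.
Check 48 ≤ 97*cos(pi/97)/(cos(pi/97) + 1) ≤ 49: both strict.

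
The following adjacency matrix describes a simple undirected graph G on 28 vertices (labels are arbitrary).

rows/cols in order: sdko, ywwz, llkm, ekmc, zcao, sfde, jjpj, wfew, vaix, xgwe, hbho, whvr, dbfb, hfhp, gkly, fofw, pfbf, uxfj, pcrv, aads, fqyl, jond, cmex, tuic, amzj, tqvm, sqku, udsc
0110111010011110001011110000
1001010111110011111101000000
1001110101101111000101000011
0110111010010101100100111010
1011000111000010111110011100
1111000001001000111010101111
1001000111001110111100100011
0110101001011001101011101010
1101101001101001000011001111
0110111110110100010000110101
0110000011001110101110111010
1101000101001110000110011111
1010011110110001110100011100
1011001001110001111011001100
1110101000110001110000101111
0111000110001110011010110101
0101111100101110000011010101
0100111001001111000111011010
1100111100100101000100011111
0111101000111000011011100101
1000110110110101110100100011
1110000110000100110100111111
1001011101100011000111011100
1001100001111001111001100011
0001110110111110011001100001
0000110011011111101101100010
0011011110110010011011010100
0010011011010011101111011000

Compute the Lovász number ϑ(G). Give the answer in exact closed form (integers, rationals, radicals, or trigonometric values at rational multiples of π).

7

Vertex sqku has 15 neighbors: llkm, ekmc, sfde, jjpj, wfew, vaix, hbho, whvr, gkly, uxfj, pcrv, fqyl, jond, tuic, tqvm.
Vertex sdko has 15 neighbors: ywwz, llkm, zcao, sfde, jjpj, vaix, whvr, dbfb, hfhp, gkly, pcrv, fqyl, jond, cmex, tuic.
deg(hfhp) = 15; N(hfhp) = {sdko, llkm, ekmc, jjpj, xgwe, hbho, whvr, fofw, pfbf, uxfj, pcrv, fqyl, jond, amzj, tqvm}.
deg(zcao) = 15; N(zcao) = {sdko, llkm, ekmc, wfew, vaix, xgwe, gkly, pfbf, uxfj, pcrv, aads, fqyl, tuic, amzj, tqvm}.
15-regular, N=28; this is K(8,2), the Kneser graph.
The 3 distinct eigenvalues: [15.0, 1.0, -5.0].
−28·(-5) / ((15)−(-5)) = 7 = ϑ(G).
ϑ(G) ≈ 7.000000000.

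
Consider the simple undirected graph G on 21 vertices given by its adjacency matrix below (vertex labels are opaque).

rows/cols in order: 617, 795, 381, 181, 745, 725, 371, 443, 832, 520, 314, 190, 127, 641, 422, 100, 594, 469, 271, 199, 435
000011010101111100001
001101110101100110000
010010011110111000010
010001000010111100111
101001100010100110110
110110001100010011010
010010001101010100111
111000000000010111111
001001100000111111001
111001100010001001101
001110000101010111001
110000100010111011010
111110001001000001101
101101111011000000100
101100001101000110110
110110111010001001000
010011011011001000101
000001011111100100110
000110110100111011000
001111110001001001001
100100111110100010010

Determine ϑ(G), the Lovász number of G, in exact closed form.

6

deg(314) = 10; N(314) = {381, 181, 745, 520, 190, 641, 100, 594, 469, 435}.
N(520) = {617, 795, 381, 725, 371, 314, 422, 469, 271, 435}, |N(520)| = 10.
N(795) = {381, 181, 725, 371, 443, 520, 190, 127, 100, 594}, |N(795)| = 10.
deg(725) = 10; N(725) = {617, 795, 181, 745, 832, 520, 641, 594, 469, 199}.
deg(v) = 10 for all v (|V|=21); this is K(7,2), the Kneser graph.
Distinct eigenvalues (to 3 d.p.): [10.0, 1.0, -4.0].
−21·(-4) / ((10)−(-4)) = 6 = ϑ(G).
= 6.000000000… (decimal).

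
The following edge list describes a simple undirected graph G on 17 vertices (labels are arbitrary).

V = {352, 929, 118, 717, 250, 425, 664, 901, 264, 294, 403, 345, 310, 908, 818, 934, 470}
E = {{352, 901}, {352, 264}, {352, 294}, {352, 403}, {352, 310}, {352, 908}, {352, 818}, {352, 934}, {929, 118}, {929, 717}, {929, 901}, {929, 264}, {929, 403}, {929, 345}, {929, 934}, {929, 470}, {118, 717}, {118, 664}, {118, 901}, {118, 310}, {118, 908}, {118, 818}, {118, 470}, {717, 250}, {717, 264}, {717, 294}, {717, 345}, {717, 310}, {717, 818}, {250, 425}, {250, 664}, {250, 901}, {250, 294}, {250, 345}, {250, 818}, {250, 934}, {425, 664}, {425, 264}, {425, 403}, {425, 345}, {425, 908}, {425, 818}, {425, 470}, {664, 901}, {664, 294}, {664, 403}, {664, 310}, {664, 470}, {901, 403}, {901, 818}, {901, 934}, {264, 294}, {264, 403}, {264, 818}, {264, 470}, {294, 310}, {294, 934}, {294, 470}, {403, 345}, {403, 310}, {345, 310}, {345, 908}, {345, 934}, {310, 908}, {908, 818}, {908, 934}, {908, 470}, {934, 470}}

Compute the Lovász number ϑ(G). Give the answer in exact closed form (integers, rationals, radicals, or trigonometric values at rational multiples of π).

sqrt(17)

Vertex 425 has 8 neighbors: 250, 664, 264, 403, 345, 908, 818, 470.
N(118) = {929, 717, 664, 901, 310, 908, 818, 470}, |N(118)| = 8.
deg(352) = 8; N(352) = {901, 264, 294, 403, 310, 908, 818, 934}.
Vertex 250 has 8 neighbors: 717, 425, 664, 901, 294, 345, 818, 934.
Regular of degree 8 on 17 vertices: SR(17,8,3,4) — a Paley graph.
spec(A) ≈ [8.0, 1.5616, -2.5616] (distinct, 4 d.p.).
λ_max=8, λ_min=-sqrt(17)/2 - 1/2; ϑ = −17·λ_min/(λ_max−λ_min) = sqrt(17).
≈ 4.1231 (to 4 d.p.).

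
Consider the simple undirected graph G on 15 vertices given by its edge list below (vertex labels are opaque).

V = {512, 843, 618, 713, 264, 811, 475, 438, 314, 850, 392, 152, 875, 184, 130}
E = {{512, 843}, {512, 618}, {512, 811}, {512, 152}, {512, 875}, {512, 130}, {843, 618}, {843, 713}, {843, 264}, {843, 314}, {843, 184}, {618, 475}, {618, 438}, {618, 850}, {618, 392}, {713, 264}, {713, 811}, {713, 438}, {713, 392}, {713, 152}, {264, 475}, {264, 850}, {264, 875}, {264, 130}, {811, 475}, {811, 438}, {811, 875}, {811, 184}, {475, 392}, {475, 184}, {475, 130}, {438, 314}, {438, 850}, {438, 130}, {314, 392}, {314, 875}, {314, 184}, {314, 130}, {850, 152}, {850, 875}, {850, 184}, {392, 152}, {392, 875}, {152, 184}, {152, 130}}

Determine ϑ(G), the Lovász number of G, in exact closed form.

N(875) = {512, 264, 811, 314, 850, 392}, |N(875)| = 6.
Vertex 843 has 6 neighbors: 512, 618, 713, 264, 314, 184.
Vertex 264 has 6 neighbors: 843, 713, 475, 850, 875, 130.
deg(184) = 6; N(184) = {843, 811, 475, 314, 850, 152}.
deg(v) = 6 for all v (|V|=15); Kneser-type, 2-subsets of [6].
A has 3 distinct eigenvalues ≈ [6.0, 1.0, -3.0].
Lovász (edge-transitive): ϑ = −15·(-3)/((6)−(-3)) = 5.
≈ 5.00000000 (to 8 d.p.).

5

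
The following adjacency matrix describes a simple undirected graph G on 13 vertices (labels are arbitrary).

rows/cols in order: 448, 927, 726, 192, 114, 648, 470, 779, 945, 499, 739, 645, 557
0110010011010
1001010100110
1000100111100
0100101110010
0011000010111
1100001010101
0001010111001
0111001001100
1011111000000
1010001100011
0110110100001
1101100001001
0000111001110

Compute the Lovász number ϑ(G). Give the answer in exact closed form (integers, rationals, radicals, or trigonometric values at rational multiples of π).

deg(114) = 6; N(114) = {726, 192, 945, 739, 645, 557}.
N(470) = {192, 648, 779, 945, 499, 557}, |N(470)| = 6.
deg(648) = 6; N(648) = {448, 927, 470, 945, 739, 557}.
deg(779) = 6; N(779) = {927, 726, 192, 470, 499, 739}.
deg(v) = 6 for all v (|V|=13); Paley(13): SR with (k,λ,μ)=(6,2,3).
A has 3 distinct eigenvalues ≈ [6.0, 1.303, -2.303].
λ_max=6, λ_min=-sqrt(13)/2 - 1/2; ϑ = −13·λ_min/(λ_max−λ_min) = sqrt(13).
= 3.60555128… (decimal).

sqrt(13)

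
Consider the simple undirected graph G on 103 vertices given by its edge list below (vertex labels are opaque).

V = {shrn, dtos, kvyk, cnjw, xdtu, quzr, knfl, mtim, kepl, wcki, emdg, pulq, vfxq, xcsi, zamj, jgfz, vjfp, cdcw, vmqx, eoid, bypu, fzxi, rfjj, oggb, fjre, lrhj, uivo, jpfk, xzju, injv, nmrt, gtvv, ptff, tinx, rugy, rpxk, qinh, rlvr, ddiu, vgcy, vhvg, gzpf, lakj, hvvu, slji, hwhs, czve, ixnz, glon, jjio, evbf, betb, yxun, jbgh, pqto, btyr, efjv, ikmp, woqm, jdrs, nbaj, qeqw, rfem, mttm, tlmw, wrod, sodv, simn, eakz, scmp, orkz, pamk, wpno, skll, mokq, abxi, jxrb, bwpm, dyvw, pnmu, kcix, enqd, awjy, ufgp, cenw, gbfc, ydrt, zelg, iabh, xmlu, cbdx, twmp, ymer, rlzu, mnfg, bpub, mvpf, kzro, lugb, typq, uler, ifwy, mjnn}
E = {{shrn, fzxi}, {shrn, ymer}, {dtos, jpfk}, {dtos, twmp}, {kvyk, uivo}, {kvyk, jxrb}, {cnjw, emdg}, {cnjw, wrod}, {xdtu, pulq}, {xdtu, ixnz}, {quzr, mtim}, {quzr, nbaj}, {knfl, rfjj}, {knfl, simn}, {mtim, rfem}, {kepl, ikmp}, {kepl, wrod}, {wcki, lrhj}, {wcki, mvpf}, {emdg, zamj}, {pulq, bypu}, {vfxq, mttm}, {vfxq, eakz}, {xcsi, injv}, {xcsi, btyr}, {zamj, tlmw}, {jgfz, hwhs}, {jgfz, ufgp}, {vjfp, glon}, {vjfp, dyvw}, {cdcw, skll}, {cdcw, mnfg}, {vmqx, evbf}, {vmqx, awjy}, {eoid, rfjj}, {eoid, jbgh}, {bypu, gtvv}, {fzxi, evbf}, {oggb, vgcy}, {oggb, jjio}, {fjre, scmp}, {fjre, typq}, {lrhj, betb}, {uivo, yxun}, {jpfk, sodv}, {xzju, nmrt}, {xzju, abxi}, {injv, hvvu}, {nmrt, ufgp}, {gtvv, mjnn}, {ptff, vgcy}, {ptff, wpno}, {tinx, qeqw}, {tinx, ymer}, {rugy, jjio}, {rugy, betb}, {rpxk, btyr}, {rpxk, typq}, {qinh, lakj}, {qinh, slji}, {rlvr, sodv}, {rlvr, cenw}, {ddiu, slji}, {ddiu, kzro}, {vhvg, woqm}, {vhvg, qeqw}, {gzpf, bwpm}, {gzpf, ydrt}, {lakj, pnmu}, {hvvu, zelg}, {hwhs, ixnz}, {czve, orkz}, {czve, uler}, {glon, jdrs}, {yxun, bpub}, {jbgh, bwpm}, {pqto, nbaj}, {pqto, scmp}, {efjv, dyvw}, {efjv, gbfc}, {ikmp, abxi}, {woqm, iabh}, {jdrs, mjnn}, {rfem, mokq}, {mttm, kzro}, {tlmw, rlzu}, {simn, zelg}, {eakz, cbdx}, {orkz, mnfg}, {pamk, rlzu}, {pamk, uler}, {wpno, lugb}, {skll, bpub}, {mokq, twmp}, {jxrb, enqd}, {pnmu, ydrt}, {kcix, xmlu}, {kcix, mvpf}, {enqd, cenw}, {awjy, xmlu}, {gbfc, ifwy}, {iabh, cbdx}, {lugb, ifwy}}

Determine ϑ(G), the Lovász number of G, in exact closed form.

103*cos(pi/103)/(cos(pi/103) + 1)

Vertex kvyk has 2 neighbors: uivo, jxrb.
deg(ymer) = 2; N(ymer) = {shrn, tinx}.
N(rlzu) = {tlmw, pamk}, |N(rlzu)| = 2.
Vertex qeqw has 2 neighbors: tinx, vhvg.
103-vertex 2-regular graph: the odd cycle C_{103}.
Distinct eigenvalues (to 4 d.p.): [2.0, 1.9963, 1.9851, 1.9666, 1.9408, 1.9077, 1.8675, 1.8204, 1.7665, 1.7061, 1.6393, 1.5664, 1.4876, 1.4034, 1.3139, 1.2195, 1.1206, 1.0176, 0.9107, 0.8004, 0.6872, 0.5714, 0.4535, 0.3339, 0.2131, 0.0915, -0.0305, -0.1524, -0.2736, -0.3939, -0.5127, -0.6296, -0.7442, -0.856, -0.9646, -1.0696, -1.1706, -1.2673, -1.3593, -1.4462, -1.5277, -1.6036, -1.6735, -1.7371, -1.7943, -1.8448, -1.8885, -1.9251, -1.9546, -1.9768, -1.9916, -1.9991].
−103·(-2*cos(pi/103)) / ((2)−(-2*cos(pi/103))) = 103*cos(pi/103)/(cos(pi/103) + 1) = ϑ(G).
= 51.48802047… (decimal).
Lovász sandwich 51 ≤ 103*cos(pi/103)/(cos(pi/103) + 1) ≤ 52: both strict.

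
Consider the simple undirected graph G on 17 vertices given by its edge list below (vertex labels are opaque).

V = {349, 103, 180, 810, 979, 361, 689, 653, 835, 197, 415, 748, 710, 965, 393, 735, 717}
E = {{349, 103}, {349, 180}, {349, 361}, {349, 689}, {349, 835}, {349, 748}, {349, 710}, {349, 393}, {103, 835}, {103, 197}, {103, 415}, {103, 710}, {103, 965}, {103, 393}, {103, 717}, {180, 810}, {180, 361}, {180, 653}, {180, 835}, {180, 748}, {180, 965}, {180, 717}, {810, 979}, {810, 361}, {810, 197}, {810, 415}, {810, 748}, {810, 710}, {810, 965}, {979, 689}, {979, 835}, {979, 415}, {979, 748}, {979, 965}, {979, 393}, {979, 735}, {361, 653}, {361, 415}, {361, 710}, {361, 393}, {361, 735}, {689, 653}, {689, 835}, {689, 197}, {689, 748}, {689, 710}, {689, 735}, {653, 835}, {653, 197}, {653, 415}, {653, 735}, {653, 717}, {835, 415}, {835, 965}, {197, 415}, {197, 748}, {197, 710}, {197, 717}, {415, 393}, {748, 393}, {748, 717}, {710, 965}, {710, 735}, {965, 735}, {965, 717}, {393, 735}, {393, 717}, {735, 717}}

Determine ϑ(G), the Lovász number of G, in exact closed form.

sqrt(17)

deg(735) = 8; N(735) = {979, 361, 689, 653, 710, 965, 393, 717}.
deg(810) = 8; N(810) = {180, 979, 361, 197, 415, 748, 710, 965}.
Vertex 748 has 8 neighbors: 349, 180, 810, 979, 689, 197, 393, 717.
deg(653) = 8; N(653) = {180, 361, 689, 835, 197, 415, 735, 717}.
Regular of degree 8 on 17 vertices: SR(17,8,3,4) — a Paley graph.
Distinct eigenvalues (to 6 d.p.): [8.0, 1.561553, -2.561553].
λ_max=8, λ_min=-sqrt(17)/2 - 1/2; ϑ = −17·λ_min/(λ_max−λ_min) = sqrt(17).
Numerically 4.123106.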